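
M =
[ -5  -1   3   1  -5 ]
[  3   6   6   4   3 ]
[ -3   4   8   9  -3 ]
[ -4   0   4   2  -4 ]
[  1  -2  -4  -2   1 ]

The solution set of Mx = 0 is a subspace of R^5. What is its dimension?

Row reduce to echelon form.
R2 ← R2 + (3/5)·R1: [0, 27/5, 39/5, 23/5, 0]
R3 ← R3 − (3/5)·R1: [0, 23/5, 31/5, 42/5, 0]
R4 ← R4 − (4/5)·R1: [0, 4/5, 8/5, 6/5, 0]
R5 ← R5 + (1/5)·R1: [0, -11/5, -17/5, -9/5, 0]
R3 ← R3 − (23/27)·R2: [0, 0, -4/9, 121/27, 0]
R4 ← R4 − (4/27)·R2: [0, 0, 4/9, 14/27, 0]
R5 ← R5 + (11/27)·R2: [0, 0, -2/9, 2/27, 0]
R4 ← R4 + R3: [0, 0, 0, 5, 0]
R5 ← R5 − (1/2)·R3: [0, 0, 0, -13/6, 0]
R5 ← R5 + (13/30)·R4: [0, 0, 0, 0, 0]
4 nonzero rows, so rank(M) = 4.
M has 5 columns; by rank–nullity, nullity = 5 − 4 = 1.

1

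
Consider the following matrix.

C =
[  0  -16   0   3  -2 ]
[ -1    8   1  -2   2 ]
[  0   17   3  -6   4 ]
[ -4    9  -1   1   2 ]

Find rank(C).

Row reduce to echelon form.
Swap R1 ↔ R2
R4 ← R4 − (4)·R1: [0, -23, -5, 9, -6]
R3 ← R3 + (17/16)·R2: [0, 0, 3, -45/16, 15/8]
R4 ← R4 − (23/16)·R2: [0, 0, -5, 75/16, -25/8]
R4 ← R4 + (5/3)·R3: [0, 0, 0, 0, 0]
Echelon form has 3 nonzero rows, so rank(C) = 3.

3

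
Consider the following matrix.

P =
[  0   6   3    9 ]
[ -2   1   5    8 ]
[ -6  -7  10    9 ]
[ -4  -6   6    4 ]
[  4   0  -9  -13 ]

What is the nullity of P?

Row reduce to echelon form.
Swap R1 ↔ R2
R3 ← R3 − (3)·R1: [0, -10, -5, -15]
R4 ← R4 − (2)·R1: [0, -8, -4, -12]
R5 ← R5 + (2)·R1: [0, 2, 1, 3]
R3 ← R3 + (5/3)·R2: [0, 0, 0, 0]
R4 ← R4 + (4/3)·R2: [0, 0, 0, 0]
R5 ← R5 − (1/3)·R2: [0, 0, 0, 0]
2 nonzero rows, so rank(P) = 2.
P has 4 columns; by rank–nullity, nullity = 4 − 2 = 2.

2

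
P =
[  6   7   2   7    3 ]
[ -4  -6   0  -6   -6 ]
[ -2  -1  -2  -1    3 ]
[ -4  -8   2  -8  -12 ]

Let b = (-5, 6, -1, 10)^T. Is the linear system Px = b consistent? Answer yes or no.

Row reduce the augmented matrix [P | b].
R2 ← R2 + (2/3)·R1: [0, -4/3, 4/3, -4/3, -4, 8/3]
R3 ← R3 + (1/3)·R1: [0, 4/3, -4/3, 4/3, 4, -8/3]
R4 ← R4 + (2/3)·R1: [0, -10/3, 10/3, -10/3, -10, 20/3]
R3 ← R3 + R2: [0, 0, 0, 0, 0, 0]
R4 ← R4 − (5/2)·R2: [0, 0, 0, 0, 0, 0]
The echelon form has 2 nonzero rows, and every pivot lies in the first 5 columns, so rank(P) = rank([P|b]) = 2.
The system is consistent.

yes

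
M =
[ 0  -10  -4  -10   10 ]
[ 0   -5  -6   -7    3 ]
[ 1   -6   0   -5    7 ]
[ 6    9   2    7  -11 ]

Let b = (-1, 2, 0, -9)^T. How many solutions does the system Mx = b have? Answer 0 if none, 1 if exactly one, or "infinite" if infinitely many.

Row reduce the augmented matrix [M | b].
Swap R1 ↔ R3
R4 ← R4 − (6)·R1: [0, 45, 2, 37, -53, -9]
R3 ← R3 − (2)·R2: [0, 0, 8, 4, 4, -5]
R4 ← R4 + (9)·R2: [0, 0, -52, -26, -26, 9]
R4 ← R4 + (13/2)·R3: [0, 0, 0, 0, 0, -47/2]
The echelon form has 4 nonzero rows; the last pivot sits in the augmented column, so rank(M) = 3 but rank([M|b]) = 4.
Since the ranks differ, the system is inconsistent.
It has no solutions.

0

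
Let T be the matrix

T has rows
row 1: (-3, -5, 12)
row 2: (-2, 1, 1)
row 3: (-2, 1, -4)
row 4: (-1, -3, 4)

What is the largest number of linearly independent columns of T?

3

Row reduce to echelon form.
R2 ← R2 − (2/3)·R1: [0, 13/3, -7]
R3 ← R3 − (2/3)·R1: [0, 13/3, -12]
R4 ← R4 − (1/3)·R1: [0, -4/3, 0]
R3 ← R3 − R2: [0, 0, -5]
R4 ← R4 + (4/13)·R2: [0, 0, -28/13]
R4 ← R4 − (28/65)·R3: [0, 0, 0]
Echelon form has 3 nonzero rows, so rank(T) = 3.
The rank gives the maximum number of linearly independent columns: 3.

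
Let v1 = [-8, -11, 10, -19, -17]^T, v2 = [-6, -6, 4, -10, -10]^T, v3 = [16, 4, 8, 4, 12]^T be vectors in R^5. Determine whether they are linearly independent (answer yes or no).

Form the matrix with these vectors as rows and row reduce.
R2 ← R2 − (3/4)·R1: [0, 9/4, -7/2, 17/4, 11/4]
R3 ← R3 + (2)·R1: [0, -18, 28, -34, -22]
R3 ← R3 + (8)·R2: [0, 0, 0, 0, 0]
2 nonzero rows, so the 3 vectors span a space of dimension 2.
Since 2 < 3, the vectors are linearly dependent.

no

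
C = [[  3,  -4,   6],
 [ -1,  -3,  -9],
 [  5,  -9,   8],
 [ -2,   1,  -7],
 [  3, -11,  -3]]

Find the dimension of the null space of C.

Row reduce to echelon form.
R2 ← R2 + (1/3)·R1: [0, -13/3, -7]
R3 ← R3 − (5/3)·R1: [0, -7/3, -2]
R4 ← R4 + (2/3)·R1: [0, -5/3, -3]
R5 ← R5 − R1: [0, -7, -9]
R3 ← R3 − (7/13)·R2: [0, 0, 23/13]
R4 ← R4 − (5/13)·R2: [0, 0, -4/13]
R5 ← R5 − (21/13)·R2: [0, 0, 30/13]
R4 ← R4 + (4/23)·R3: [0, 0, 0]
R5 ← R5 − (30/23)·R3: [0, 0, 0]
3 nonzero rows, so rank(C) = 3.
C has 3 columns; by rank–nullity, nullity = 3 − 3 = 0.

0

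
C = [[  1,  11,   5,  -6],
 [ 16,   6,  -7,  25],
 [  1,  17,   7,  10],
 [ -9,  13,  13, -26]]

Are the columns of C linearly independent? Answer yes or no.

Row reduce C to echelon form.
R2 ← R2 − (16)·R1: [0, -170, -87, 121]
R3 ← R3 − R1: [0, 6, 2, 16]
R4 ← R4 + (9)·R1: [0, 112, 58, -80]
R3 ← R3 + (3/85)·R2: [0, 0, -91/85, 1723/85]
R4 ← R4 + (56/85)·R2: [0, 0, 58/85, -24/85]
R4 ← R4 + (58/91)·R3: [0, 0, 0, 1150/91]
4 pivots among 4 columns.
Every column is a pivot column, so the columns are linearly independent.

yes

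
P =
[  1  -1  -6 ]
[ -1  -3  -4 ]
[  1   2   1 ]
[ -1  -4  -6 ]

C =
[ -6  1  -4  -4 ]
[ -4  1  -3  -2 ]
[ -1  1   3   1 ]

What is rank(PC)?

First compute PC:
[[  4,  -6, -19,  -8],
 [ 22,  -8,   1,   6],
 [-15,   4,  -7,  -7],
 [ 28, -11,  -2,   6]]
Now row reduce the product.
R2 ← R2 − (11/2)·R1: [0, 25, 211/2, 50]
R3 ← R3 + (15/4)·R1: [0, -37/2, -313/4, -37]
R4 ← R4 − (7)·R1: [0, 31, 131, 62]
R3 ← R3 + (37/50)·R2: [0, 0, -9/50, 0]
R4 ← R4 − (31/25)·R2: [0, 0, 9/50, 0]
R4 ← R4 + R3: [0, 0, 0, 0]
3 nonzero rows, so rank(PC) = 3.

3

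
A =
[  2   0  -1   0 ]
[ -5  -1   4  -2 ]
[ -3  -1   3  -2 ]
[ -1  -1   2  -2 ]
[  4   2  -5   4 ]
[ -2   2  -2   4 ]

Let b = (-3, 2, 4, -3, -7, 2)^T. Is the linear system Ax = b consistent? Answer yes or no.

Row reduce the augmented matrix [A | b].
R2 ← R2 + (5/2)·R1: [0, -1, 3/2, -2, -11/2]
R3 ← R3 + (3/2)·R1: [0, -1, 3/2, -2, -1/2]
R4 ← R4 + (1/2)·R1: [0, -1, 3/2, -2, -9/2]
R5 ← R5 − (2)·R1: [0, 2, -3, 4, -1]
R6 ← R6 + R1: [0, 2, -3, 4, -1]
R3 ← R3 − R2: [0, 0, 0, 0, 5]
R4 ← R4 − R2: [0, 0, 0, 0, 1]
R5 ← R5 + (2)·R2: [0, 0, 0, 0, -12]
R6 ← R6 + (2)·R2: [0, 0, 0, 0, -12]
R4 ← R4 − (1/5)·R3: [0, 0, 0, 0, 0]
R5 ← R5 + (12/5)·R3: [0, 0, 0, 0, 0]
R6 ← R6 + (12/5)·R3: [0, 0, 0, 0, 0]
The echelon form has 3 nonzero rows; the last pivot sits in the augmented column, so rank(A) = 2 but rank([A|b]) = 3.
Since the ranks differ, the system is inconsistent.

no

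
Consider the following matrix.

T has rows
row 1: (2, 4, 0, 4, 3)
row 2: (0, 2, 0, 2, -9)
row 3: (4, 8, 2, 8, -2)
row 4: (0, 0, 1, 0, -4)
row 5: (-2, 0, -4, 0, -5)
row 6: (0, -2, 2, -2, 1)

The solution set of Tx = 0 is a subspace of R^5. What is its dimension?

Row reduce to echelon form.
R3 ← R3 − (2)·R1: [0, 0, 2, 0, -8]
R5 ← R5 + R1: [0, 4, -4, 4, -2]
R5 ← R5 − (2)·R2: [0, 0, -4, 0, 16]
R6 ← R6 + R2: [0, 0, 2, 0, -8]
R4 ← R4 − (1/2)·R3: [0, 0, 0, 0, 0]
R5 ← R5 + (2)·R3: [0, 0, 0, 0, 0]
R6 ← R6 − R3: [0, 0, 0, 0, 0]
3 nonzero rows, so rank(T) = 3.
T has 5 columns; by rank–nullity, nullity = 5 − 3 = 2.

2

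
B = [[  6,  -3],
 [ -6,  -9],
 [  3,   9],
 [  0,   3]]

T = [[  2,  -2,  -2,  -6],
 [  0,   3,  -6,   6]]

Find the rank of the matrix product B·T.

2

First compute BT:
[[ 12, -21,   6, -54],
 [-12, -15,  66, -18],
 [  6,  21, -60,  36],
 [  0,   9, -18,  18]]
Now row reduce the product.
R2 ← R2 + R1: [0, -36, 72, -72]
R3 ← R3 − (1/2)·R1: [0, 63/2, -63, 63]
R3 ← R3 + (7/8)·R2: [0, 0, 0, 0]
R4 ← R4 + (1/4)·R2: [0, 0, 0, 0]
2 nonzero rows, so rank(BT) = 2.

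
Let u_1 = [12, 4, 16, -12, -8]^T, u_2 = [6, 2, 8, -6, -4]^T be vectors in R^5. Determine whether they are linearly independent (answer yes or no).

Form the matrix with these vectors as rows and row reduce.
R2 ← R2 − (1/2)·R1: [0, 0, 0, 0, 0]
1 nonzero row, so the 2 vectors span a space of dimension 1.
Since 1 < 2, the vectors are linearly dependent.

no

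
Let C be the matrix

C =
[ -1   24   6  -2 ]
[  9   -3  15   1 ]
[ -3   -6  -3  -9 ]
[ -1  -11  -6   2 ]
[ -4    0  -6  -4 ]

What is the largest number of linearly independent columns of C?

4

Row reduce to echelon form.
R2 ← R2 + (9)·R1: [0, 213, 69, -17]
R3 ← R3 − (3)·R1: [0, -78, -21, -3]
R4 ← R4 − R1: [0, -35, -12, 4]
R5 ← R5 − (4)·R1: [0, -96, -30, 4]
R3 ← R3 + (26/71)·R2: [0, 0, 303/71, -655/71]
R4 ← R4 + (35/213)·R2: [0, 0, -47/71, 257/213]
R5 ← R5 + (32/71)·R2: [0, 0, 78/71, -260/71]
R4 ← R4 + (47/303)·R3: [0, 0, 0, -68/303]
R5 ← R5 − (26/101)·R3: [0, 0, 0, -130/101]
R5 ← R5 − (195/34)·R4: [0, 0, 0, 0]
Echelon form has 4 nonzero rows, so rank(C) = 4.
The rank gives the maximum number of linearly independent columns: 4.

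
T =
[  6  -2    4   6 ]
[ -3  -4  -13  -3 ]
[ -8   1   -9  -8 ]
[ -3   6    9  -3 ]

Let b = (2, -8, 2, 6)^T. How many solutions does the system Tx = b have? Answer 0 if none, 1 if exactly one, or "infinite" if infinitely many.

0

Row reduce the augmented matrix [T | b].
R2 ← R2 + (1/2)·R1: [0, -5, -11, 0, -7]
R3 ← R3 + (4/3)·R1: [0, -5/3, -11/3, 0, 14/3]
R4 ← R4 + (1/2)·R1: [0, 5, 11, 0, 7]
R3 ← R3 − (1/3)·R2: [0, 0, 0, 0, 7]
R4 ← R4 + R2: [0, 0, 0, 0, 0]
The echelon form has 3 nonzero rows; the last pivot sits in the augmented column, so rank(T) = 2 but rank([T|b]) = 3.
Since the ranks differ, the system is inconsistent.
It has no solutions.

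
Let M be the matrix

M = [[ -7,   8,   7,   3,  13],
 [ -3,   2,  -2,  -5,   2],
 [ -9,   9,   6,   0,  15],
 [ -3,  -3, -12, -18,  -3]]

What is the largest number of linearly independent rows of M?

Row reduce to echelon form.
R2 ← R2 − (3/7)·R1: [0, -10/7, -5, -44/7, -25/7]
R3 ← R3 − (9/7)·R1: [0, -9/7, -3, -27/7, -12/7]
R4 ← R4 − (3/7)·R1: [0, -45/7, -15, -135/7, -60/7]
R3 ← R3 − (9/10)·R2: [0, 0, 3/2, 9/5, 3/2]
R4 ← R4 − (9/2)·R2: [0, 0, 15/2, 9, 15/2]
R4 ← R4 − (5)·R3: [0, 0, 0, 0, 0]
Echelon form has 3 nonzero rows, so rank(M) = 3.
The rank gives the maximum number of linearly independent rows: 3.

3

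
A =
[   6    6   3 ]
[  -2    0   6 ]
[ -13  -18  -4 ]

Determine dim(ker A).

0

Row reduce to echelon form.
R2 ← R2 + (1/3)·R1: [0, 2, 7]
R3 ← R3 + (13/6)·R1: [0, -5, 5/2]
R3 ← R3 + (5/2)·R2: [0, 0, 20]
3 nonzero rows, so rank(A) = 3.
A has 3 columns; by rank–nullity, nullity = 3 − 3 = 0.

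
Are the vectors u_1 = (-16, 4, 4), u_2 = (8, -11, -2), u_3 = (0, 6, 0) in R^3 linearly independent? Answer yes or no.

Form the matrix with these vectors as rows and row reduce.
R2 ← R2 + (1/2)·R1: [0, -9, 0]
R3 ← R3 + (2/3)·R2: [0, 0, 0]
2 nonzero rows, so the 3 vectors span a space of dimension 2.
Since 2 < 3, the vectors are linearly dependent.

no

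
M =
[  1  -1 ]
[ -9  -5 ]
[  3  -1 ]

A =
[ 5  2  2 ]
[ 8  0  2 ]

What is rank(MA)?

First compute MA:
[[ -3,   2,   0],
 [-85, -18, -28],
 [  7,   6,   4]]
Now row reduce the product.
R2 ← R2 − (85/3)·R1: [0, -224/3, -28]
R3 ← R3 + (7/3)·R1: [0, 32/3, 4]
R3 ← R3 + (1/7)·R2: [0, 0, 0]
2 nonzero rows, so rank(MA) = 2.

2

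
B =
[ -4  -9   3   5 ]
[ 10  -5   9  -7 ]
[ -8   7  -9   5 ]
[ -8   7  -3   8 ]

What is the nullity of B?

1

Row reduce to echelon form.
R2 ← R2 + (5/2)·R1: [0, -55/2, 33/2, 11/2]
R3 ← R3 − (2)·R1: [0, 25, -15, -5]
R4 ← R4 − (2)·R1: [0, 25, -9, -2]
R3 ← R3 + (10/11)·R2: [0, 0, 0, 0]
R4 ← R4 + (10/11)·R2: [0, 0, 6, 3]
Swap R3 ↔ R4
3 nonzero rows, so rank(B) = 3.
B has 4 columns; by rank–nullity, nullity = 4 − 3 = 1.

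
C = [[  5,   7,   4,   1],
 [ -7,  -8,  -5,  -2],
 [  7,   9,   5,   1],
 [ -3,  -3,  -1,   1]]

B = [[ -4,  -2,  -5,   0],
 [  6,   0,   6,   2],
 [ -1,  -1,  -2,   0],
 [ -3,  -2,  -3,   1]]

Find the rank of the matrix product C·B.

First compute CB:
[[ 15, -16,   6,  15],
 [ -9,  23,   3, -18],
 [ 18, -21,   6,  19],
 [ -8,   5,  -4,  -5]]
Now row reduce the product.
R2 ← R2 + (3/5)·R1: [0, 67/5, 33/5, -9]
R3 ← R3 − (6/5)·R1: [0, -9/5, -6/5, 1]
R4 ← R4 + (8/15)·R1: [0, -53/15, -4/5, 3]
R3 ← R3 + (9/67)·R2: [0, 0, -21/67, -14/67]
R4 ← R4 + (53/201)·R2: [0, 0, 63/67, 42/67]
R4 ← R4 + (3)·R3: [0, 0, 0, 0]
3 nonzero rows, so rank(CB) = 3.

3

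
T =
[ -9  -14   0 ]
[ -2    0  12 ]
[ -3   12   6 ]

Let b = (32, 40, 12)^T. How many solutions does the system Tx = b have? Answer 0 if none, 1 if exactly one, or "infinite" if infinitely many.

1

Row reduce the augmented matrix [T | b].
R2 ← R2 − (2/9)·R1: [0, 28/9, 12, 296/9]
R3 ← R3 − (1/3)·R1: [0, 50/3, 6, 4/3]
R3 ← R3 − (75/14)·R2: [0, 0, -408/7, -1224/7]
The echelon form has 3 nonzero rows, and every pivot lies in the first 3 columns, so rank(T) = rank([T|b]) = 3.
The system is consistent.
rank = 3 = number of unknowns, so the solution is unique.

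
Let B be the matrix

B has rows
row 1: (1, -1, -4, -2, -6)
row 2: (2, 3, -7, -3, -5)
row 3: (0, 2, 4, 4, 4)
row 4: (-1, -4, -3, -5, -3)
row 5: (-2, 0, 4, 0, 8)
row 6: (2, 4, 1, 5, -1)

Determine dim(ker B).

Row reduce to echelon form.
R2 ← R2 − (2)·R1: [0, 5, 1, 1, 7]
R4 ← R4 + R1: [0, -5, -7, -7, -9]
R5 ← R5 + (2)·R1: [0, -2, -4, -4, -4]
R6 ← R6 − (2)·R1: [0, 6, 9, 9, 11]
R3 ← R3 − (2/5)·R2: [0, 0, 18/5, 18/5, 6/5]
R4 ← R4 + R2: [0, 0, -6, -6, -2]
R5 ← R5 + (2/5)·R2: [0, 0, -18/5, -18/5, -6/5]
R6 ← R6 − (6/5)·R2: [0, 0, 39/5, 39/5, 13/5]
R4 ← R4 + (5/3)·R3: [0, 0, 0, 0, 0]
R5 ← R5 + R3: [0, 0, 0, 0, 0]
R6 ← R6 − (13/6)·R3: [0, 0, 0, 0, 0]
3 nonzero rows, so rank(B) = 3.
B has 5 columns; by rank–nullity, nullity = 5 − 3 = 2.

2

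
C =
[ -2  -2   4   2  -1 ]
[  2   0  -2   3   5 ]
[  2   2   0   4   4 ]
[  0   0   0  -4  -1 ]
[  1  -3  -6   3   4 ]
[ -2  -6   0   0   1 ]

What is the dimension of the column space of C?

4

Row reduce to echelon form.
R2 ← R2 + R1: [0, -2, 2, 5, 4]
R3 ← R3 + R1: [0, 0, 4, 6, 3]
R5 ← R5 + (1/2)·R1: [0, -4, -4, 4, 7/2]
R6 ← R6 − R1: [0, -4, -4, -2, 2]
R5 ← R5 − (2)·R2: [0, 0, -8, -6, -9/2]
R6 ← R6 − (2)·R2: [0, 0, -8, -12, -6]
R5 ← R5 + (2)·R3: [0, 0, 0, 6, 3/2]
R6 ← R6 + (2)·R3: [0, 0, 0, 0, 0]
R5 ← R5 + (3/2)·R4: [0, 0, 0, 0, 0]
Echelon form has 4 nonzero rows, so rank(C) = 4.
The column space has dimension equal to the rank: 4.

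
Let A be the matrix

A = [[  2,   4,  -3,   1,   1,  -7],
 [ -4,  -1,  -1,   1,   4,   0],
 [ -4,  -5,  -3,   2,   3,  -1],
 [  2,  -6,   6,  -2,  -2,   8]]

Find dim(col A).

4

Row reduce to echelon form.
R2 ← R2 + (2)·R1: [0, 7, -7, 3, 6, -14]
R3 ← R3 + (2)·R1: [0, 3, -9, 4, 5, -15]
R4 ← R4 − R1: [0, -10, 9, -3, -3, 15]
R3 ← R3 − (3/7)·R2: [0, 0, -6, 19/7, 17/7, -9]
R4 ← R4 + (10/7)·R2: [0, 0, -1, 9/7, 39/7, -5]
R4 ← R4 − (1/6)·R3: [0, 0, 0, 5/6, 31/6, -7/2]
Echelon form has 4 nonzero rows, so rank(A) = 4.
The column space has dimension equal to the rank: 4.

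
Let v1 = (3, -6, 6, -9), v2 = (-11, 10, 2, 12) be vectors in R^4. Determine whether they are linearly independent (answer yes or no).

Form the matrix with these vectors as rows and row reduce.
R2 ← R2 + (11/3)·R1: [0, -12, 24, -21]
2 nonzero rows, so the 2 vectors span a space of dimension 2.
Since 2 = 2, the vectors are linearly independent.

yes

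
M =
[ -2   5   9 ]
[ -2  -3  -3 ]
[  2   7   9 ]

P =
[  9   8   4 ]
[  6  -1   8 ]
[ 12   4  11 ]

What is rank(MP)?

2

First compute MP:
[[120,  15, 131],
 [-72, -25, -65],
 [168,  45, 163]]
Now row reduce the product.
R2 ← R2 + (3/5)·R1: [0, -16, 68/5]
R3 ← R3 − (7/5)·R1: [0, 24, -102/5]
R3 ← R3 + (3/2)·R2: [0, 0, 0]
2 nonzero rows, so rank(MP) = 2.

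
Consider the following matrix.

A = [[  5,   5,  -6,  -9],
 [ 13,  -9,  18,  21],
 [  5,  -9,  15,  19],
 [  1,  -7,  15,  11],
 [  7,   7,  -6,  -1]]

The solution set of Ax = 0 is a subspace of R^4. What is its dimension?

Row reduce to echelon form.
R2 ← R2 − (13/5)·R1: [0, -22, 168/5, 222/5]
R3 ← R3 − R1: [0, -14, 21, 28]
R4 ← R4 − (1/5)·R1: [0, -8, 81/5, 64/5]
R5 ← R5 − (7/5)·R1: [0, 0, 12/5, 58/5]
R3 ← R3 − (7/11)·R2: [0, 0, -21/55, -14/55]
R4 ← R4 − (4/11)·R2: [0, 0, 219/55, -184/55]
R4 ← R4 + (73/7)·R3: [0, 0, 0, -6]
R5 ← R5 + (44/7)·R3: [0, 0, 0, 10]
R5 ← R5 + (5/3)·R4: [0, 0, 0, 0]
4 nonzero rows, so rank(A) = 4.
A has 4 columns; by rank–nullity, nullity = 4 − 4 = 0.

0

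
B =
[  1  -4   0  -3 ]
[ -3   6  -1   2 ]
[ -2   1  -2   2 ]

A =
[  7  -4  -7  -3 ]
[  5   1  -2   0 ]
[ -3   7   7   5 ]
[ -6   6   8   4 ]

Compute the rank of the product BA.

3

First compute BA:
[[  5, -26, -23, -15],
 [  0,  23,  18,  12],
 [-15,   7,  14,   4]]
Now row reduce the product.
R3 ← R3 + (3)·R1: [0, -71, -55, -41]
R3 ← R3 + (71/23)·R2: [0, 0, 13/23, -91/23]
3 nonzero rows, so rank(BA) = 3.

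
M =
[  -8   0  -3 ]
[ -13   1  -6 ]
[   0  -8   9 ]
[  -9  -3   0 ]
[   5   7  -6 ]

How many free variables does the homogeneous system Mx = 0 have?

Row reduce to echelon form.
R2 ← R2 − (13/8)·R1: [0, 1, -9/8]
R4 ← R4 − (9/8)·R1: [0, -3, 27/8]
R5 ← R5 + (5/8)·R1: [0, 7, -63/8]
R3 ← R3 + (8)·R2: [0, 0, 0]
R4 ← R4 + (3)·R2: [0, 0, 0]
R5 ← R5 − (7)·R2: [0, 0, 0]
2 nonzero rows, so rank(M) = 2.
M has 3 columns; by rank–nullity, nullity = 3 − 2 = 1.

1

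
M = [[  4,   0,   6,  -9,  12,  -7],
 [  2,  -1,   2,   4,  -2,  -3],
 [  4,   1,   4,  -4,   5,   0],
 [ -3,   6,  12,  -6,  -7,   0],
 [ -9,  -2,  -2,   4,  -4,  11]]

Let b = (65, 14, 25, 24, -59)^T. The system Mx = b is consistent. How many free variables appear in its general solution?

Row reduce the augmented matrix [M | b].
R2 ← R2 − (1/2)·R1: [0, -1, -1, 17/2, -8, 1/2, -37/2]
R3 ← R3 − R1: [0, 1, -2, 5, -7, 7, -40]
R4 ← R4 + (3/4)·R1: [0, 6, 33/2, -51/4, 2, -21/4, 291/4]
R5 ← R5 + (9/4)·R1: [0, -2, 23/2, -65/4, 23, -19/4, 349/4]
R3 ← R3 + R2: [0, 0, -3, 27/2, -15, 15/2, -117/2]
R4 ← R4 + (6)·R2: [0, 0, 21/2, 153/4, -46, -9/4, -153/4]
R5 ← R5 − (2)·R2: [0, 0, 27/2, -133/4, 39, -23/4, 497/4]
R4 ← R4 + (7/2)·R3: [0, 0, 0, 171/2, -197/2, 24, -243]
R5 ← R5 + (9/2)·R3: [0, 0, 0, 55/2, -57/2, 28, -139]
R5 ← R5 − (55/171)·R4: [0, 0, 0, 0, 544/171, 1156/57, -1156/19]
The echelon form has 5 nonzero rows, and every pivot lies in the first 6 columns, so rank(M) = rank([M|b]) = 5.
The system is consistent.
Free variables = (unknowns) − (rank) = 6 − 5 = 1.

1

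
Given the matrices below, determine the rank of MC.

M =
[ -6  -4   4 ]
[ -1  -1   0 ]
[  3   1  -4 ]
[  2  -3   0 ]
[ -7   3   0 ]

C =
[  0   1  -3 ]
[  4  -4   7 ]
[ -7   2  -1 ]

First compute MC:
[[-44,  18, -14],
 [ -4,   3,  -4],
 [ 32,  -9,   2],
 [-12,  14, -27],
 [ 12, -19,  42]]
Now row reduce the product.
R2 ← R2 − (1/11)·R1: [0, 15/11, -30/11]
R3 ← R3 + (8/11)·R1: [0, 45/11, -90/11]
R4 ← R4 − (3/11)·R1: [0, 100/11, -255/11]
R5 ← R5 + (3/11)·R1: [0, -155/11, 420/11]
R3 ← R3 − (3)·R2: [0, 0, 0]
R4 ← R4 − (20/3)·R2: [0, 0, -5]
R5 ← R5 + (31/3)·R2: [0, 0, 10]
Swap R3 ↔ R4
R5 ← R5 + (2)·R3: [0, 0, 0]
3 nonzero rows, so rank(MC) = 3.

3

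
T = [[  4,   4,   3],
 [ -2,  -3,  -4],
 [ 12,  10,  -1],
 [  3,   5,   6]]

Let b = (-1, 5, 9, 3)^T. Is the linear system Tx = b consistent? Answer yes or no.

Row reduce the augmented matrix [T | b].
R2 ← R2 + (1/2)·R1: [0, -1, -5/2, 9/2]
R3 ← R3 − (3)·R1: [0, -2, -10, 12]
R4 ← R4 − (3/4)·R1: [0, 2, 15/4, 15/4]
R3 ← R3 − (2)·R2: [0, 0, -5, 3]
R4 ← R4 + (2)·R2: [0, 0, -5/4, 51/4]
R4 ← R4 − (1/4)·R3: [0, 0, 0, 12]
The echelon form has 4 nonzero rows; the last pivot sits in the augmented column, so rank(T) = 3 but rank([T|b]) = 4.
Since the ranks differ, the system is inconsistent.

no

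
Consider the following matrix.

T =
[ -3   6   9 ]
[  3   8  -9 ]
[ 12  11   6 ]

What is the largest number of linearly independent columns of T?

3

Row reduce to echelon form.
R2 ← R2 + R1: [0, 14, 0]
R3 ← R3 + (4)·R1: [0, 35, 42]
R3 ← R3 − (5/2)·R2: [0, 0, 42]
Echelon form has 3 nonzero rows, so rank(T) = 3.
The rank gives the maximum number of linearly independent columns: 3.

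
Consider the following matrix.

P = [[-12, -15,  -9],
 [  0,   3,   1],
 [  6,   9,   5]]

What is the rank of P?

Row reduce to echelon form.
R3 ← R3 + (1/2)·R1: [0, 3/2, 1/2]
R3 ← R3 − (1/2)·R2: [0, 0, 0]
Echelon form has 2 nonzero rows, so rank(P) = 2.

2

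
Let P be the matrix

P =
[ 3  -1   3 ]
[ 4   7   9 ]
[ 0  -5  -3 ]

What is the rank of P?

2

Row reduce to echelon form.
R2 ← R2 − (4/3)·R1: [0, 25/3, 5]
R3 ← R3 + (3/5)·R2: [0, 0, 0]
Echelon form has 2 nonzero rows, so rank(P) = 2.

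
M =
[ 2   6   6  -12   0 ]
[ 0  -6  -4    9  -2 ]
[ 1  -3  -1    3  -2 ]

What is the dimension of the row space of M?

2

Row reduce to echelon form.
R3 ← R3 − (1/2)·R1: [0, -6, -4, 9, -2]
R3 ← R3 − R2: [0, 0, 0, 0, 0]
Echelon form has 2 nonzero rows, so rank(M) = 2.
The row space has dimension equal to the rank: 2.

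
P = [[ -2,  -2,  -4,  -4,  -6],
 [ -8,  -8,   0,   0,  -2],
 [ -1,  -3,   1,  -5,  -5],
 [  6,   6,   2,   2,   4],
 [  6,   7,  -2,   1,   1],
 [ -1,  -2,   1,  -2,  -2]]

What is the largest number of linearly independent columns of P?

4

Row reduce to echelon form.
R2 ← R2 − (4)·R1: [0, 0, 16, 16, 22]
R3 ← R3 − (1/2)·R1: [0, -2, 3, -3, -2]
R4 ← R4 + (3)·R1: [0, 0, -10, -10, -14]
R5 ← R5 + (3)·R1: [0, 1, -14, -11, -17]
R6 ← R6 − (1/2)·R1: [0, -1, 3, 0, 1]
Swap R2 ↔ R3
R5 ← R5 + (1/2)·R2: [0, 0, -25/2, -25/2, -18]
R6 ← R6 − (1/2)·R2: [0, 0, 3/2, 3/2, 2]
R4 ← R4 + (5/8)·R3: [0, 0, 0, 0, -1/4]
R5 ← R5 + (25/32)·R3: [0, 0, 0, 0, -13/16]
R6 ← R6 − (3/32)·R3: [0, 0, 0, 0, -1/16]
R5 ← R5 − (13/4)·R4: [0, 0, 0, 0, 0]
R6 ← R6 − (1/4)·R4: [0, 0, 0, 0, 0]
Echelon form has 4 nonzero rows, so rank(P) = 4.
The rank gives the maximum number of linearly independent columns: 4.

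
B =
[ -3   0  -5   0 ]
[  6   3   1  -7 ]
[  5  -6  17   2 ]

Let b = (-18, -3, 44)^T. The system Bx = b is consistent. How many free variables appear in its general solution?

1

Row reduce the augmented matrix [B | b].
R2 ← R2 + (2)·R1: [0, 3, -9, -7, -39]
R3 ← R3 + (5/3)·R1: [0, -6, 26/3, 2, 14]
R3 ← R3 + (2)·R2: [0, 0, -28/3, -12, -64]
The echelon form has 3 nonzero rows, and every pivot lies in the first 4 columns, so rank(B) = rank([B|b]) = 3.
The system is consistent.
Free variables = (unknowns) − (rank) = 4 − 3 = 1.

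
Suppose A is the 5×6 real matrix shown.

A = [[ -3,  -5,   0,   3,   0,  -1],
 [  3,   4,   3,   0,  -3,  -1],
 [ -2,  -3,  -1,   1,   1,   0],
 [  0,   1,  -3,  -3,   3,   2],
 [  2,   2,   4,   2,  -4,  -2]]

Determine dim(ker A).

4

Row reduce to echelon form.
R2 ← R2 + R1: [0, -1, 3, 3, -3, -2]
R3 ← R3 − (2/3)·R1: [0, 1/3, -1, -1, 1, 2/3]
R5 ← R5 + (2/3)·R1: [0, -4/3, 4, 4, -4, -8/3]
R3 ← R3 + (1/3)·R2: [0, 0, 0, 0, 0, 0]
R4 ← R4 + R2: [0, 0, 0, 0, 0, 0]
R5 ← R5 − (4/3)·R2: [0, 0, 0, 0, 0, 0]
2 nonzero rows, so rank(A) = 2.
A has 6 columns; by rank–nullity, nullity = 6 − 2 = 4.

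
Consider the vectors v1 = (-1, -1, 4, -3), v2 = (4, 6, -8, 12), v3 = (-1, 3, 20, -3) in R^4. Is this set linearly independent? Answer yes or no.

Form the matrix with these vectors as rows and row reduce.
R2 ← R2 + (4)·R1: [0, 2, 8, 0]
R3 ← R3 − R1: [0, 4, 16, 0]
R3 ← R3 − (2)·R2: [0, 0, 0, 0]
2 nonzero rows, so the 3 vectors span a space of dimension 2.
Since 2 < 3, the vectors are linearly dependent.

no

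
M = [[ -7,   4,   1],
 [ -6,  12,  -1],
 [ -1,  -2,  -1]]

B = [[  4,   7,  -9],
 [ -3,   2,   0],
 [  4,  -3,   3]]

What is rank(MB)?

3

First compute MB:
[[-36, -44,  66],
 [-64, -15,  51],
 [ -2,  -8,   6]]
Now row reduce the product.
R2 ← R2 − (16/9)·R1: [0, 569/9, -199/3]
R3 ← R3 − (1/18)·R1: [0, -50/9, 7/3]
R3 ← R3 + (50/569)·R2: [0, 0, -1989/569]
3 nonzero rows, so rank(MB) = 3.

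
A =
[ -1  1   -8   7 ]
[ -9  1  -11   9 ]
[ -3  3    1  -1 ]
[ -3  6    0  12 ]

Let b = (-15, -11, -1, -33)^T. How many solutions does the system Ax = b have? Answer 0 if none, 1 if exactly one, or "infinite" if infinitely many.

1

Row reduce the augmented matrix [A | b].
R2 ← R2 − (9)·R1: [0, -8, 61, -54, 124]
R3 ← R3 − (3)·R1: [0, 0, 25, -22, 44]
R4 ← R4 − (3)·R1: [0, 3, 24, -9, 12]
R4 ← R4 + (3/8)·R2: [0, 0, 375/8, -117/4, 117/2]
R4 ← R4 − (15/8)·R3: [0, 0, 0, 12, -24]
The echelon form has 4 nonzero rows, and every pivot lies in the first 4 columns, so rank(A) = rank([A|b]) = 4.
The system is consistent.
rank = 4 = number of unknowns, so the solution is unique.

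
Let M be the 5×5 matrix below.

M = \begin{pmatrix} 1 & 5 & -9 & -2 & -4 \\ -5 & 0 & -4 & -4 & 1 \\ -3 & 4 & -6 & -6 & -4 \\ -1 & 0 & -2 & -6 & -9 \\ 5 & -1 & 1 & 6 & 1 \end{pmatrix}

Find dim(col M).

5

Row reduce to echelon form.
R2 ← R2 + (5)·R1: [0, 25, -49, -14, -19]
R3 ← R3 + (3)·R1: [0, 19, -33, -12, -16]
R4 ← R4 + R1: [0, 5, -11, -8, -13]
R5 ← R5 − (5)·R1: [0, -26, 46, 16, 21]
R3 ← R3 − (19/25)·R2: [0, 0, 106/25, -34/25, -39/25]
R4 ← R4 − (1/5)·R2: [0, 0, -6/5, -26/5, -46/5]
R5 ← R5 + (26/25)·R2: [0, 0, -124/25, 36/25, 31/25]
R4 ← R4 + (15/53)·R3: [0, 0, 0, -296/53, -511/53]
R5 ← R5 + (62/53)·R3: [0, 0, 0, -8/53, -31/53]
R5 ← R5 − (1/37)·R4: [0, 0, 0, 0, -12/37]
Echelon form has 5 nonzero rows, so rank(M) = 5.
The column space has dimension equal to the rank: 5.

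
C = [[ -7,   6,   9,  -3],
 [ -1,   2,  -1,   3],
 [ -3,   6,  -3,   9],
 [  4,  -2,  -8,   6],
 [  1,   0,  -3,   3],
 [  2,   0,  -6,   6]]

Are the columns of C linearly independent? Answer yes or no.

Row reduce C to echelon form.
R2 ← R2 − (1/7)·R1: [0, 8/7, -16/7, 24/7]
R3 ← R3 − (3/7)·R1: [0, 24/7, -48/7, 72/7]
R4 ← R4 + (4/7)·R1: [0, 10/7, -20/7, 30/7]
R5 ← R5 + (1/7)·R1: [0, 6/7, -12/7, 18/7]
R6 ← R6 + (2/7)·R1: [0, 12/7, -24/7, 36/7]
R3 ← R3 − (3)·R2: [0, 0, 0, 0]
R4 ← R4 − (5/4)·R2: [0, 0, 0, 0]
R5 ← R5 − (3/4)·R2: [0, 0, 0, 0]
R6 ← R6 − (3/2)·R2: [0, 0, 0, 0]
2 pivots among 4 columns.
Only 2 < 4 pivot columns, so the columns are linearly dependent.

no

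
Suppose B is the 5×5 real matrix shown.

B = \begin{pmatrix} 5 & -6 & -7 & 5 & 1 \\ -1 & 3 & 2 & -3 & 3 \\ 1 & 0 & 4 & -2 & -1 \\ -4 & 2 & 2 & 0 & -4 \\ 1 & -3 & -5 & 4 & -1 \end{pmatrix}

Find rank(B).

3

Row reduce to echelon form.
R2 ← R2 + (1/5)·R1: [0, 9/5, 3/5, -2, 16/5]
R3 ← R3 − (1/5)·R1: [0, 6/5, 27/5, -3, -6/5]
R4 ← R4 + (4/5)·R1: [0, -14/5, -18/5, 4, -16/5]
R5 ← R5 − (1/5)·R1: [0, -9/5, -18/5, 3, -6/5]
R3 ← R3 − (2/3)·R2: [0, 0, 5, -5/3, -10/3]
R4 ← R4 + (14/9)·R2: [0, 0, -8/3, 8/9, 16/9]
R5 ← R5 + R2: [0, 0, -3, 1, 2]
R4 ← R4 + (8/15)·R3: [0, 0, 0, 0, 0]
R5 ← R5 + (3/5)·R3: [0, 0, 0, 0, 0]
Echelon form has 3 nonzero rows, so rank(B) = 3.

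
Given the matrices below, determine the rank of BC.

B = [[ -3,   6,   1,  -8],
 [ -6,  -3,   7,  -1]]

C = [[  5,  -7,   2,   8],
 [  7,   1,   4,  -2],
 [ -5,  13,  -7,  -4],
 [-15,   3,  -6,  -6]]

First compute BC:
[[142,  16,  59,   8],
 [-71, 127, -67, -64]]
Now row reduce the product.
R2 ← R2 + (1/2)·R1: [0, 135, -75/2, -60]
2 nonzero rows, so rank(BC) = 2.

2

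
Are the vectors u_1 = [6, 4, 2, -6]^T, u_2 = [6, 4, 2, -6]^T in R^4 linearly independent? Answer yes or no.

Form the matrix with these vectors as rows and row reduce.
R2 ← R2 − R1: [0, 0, 0, 0]
1 nonzero row, so the 2 vectors span a space of dimension 1.
Since 1 < 2, the vectors are linearly dependent.

no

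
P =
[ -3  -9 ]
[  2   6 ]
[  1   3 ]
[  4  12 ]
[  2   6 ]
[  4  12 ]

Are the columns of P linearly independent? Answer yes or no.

no

Row reduce P to echelon form.
R2 ← R2 + (2/3)·R1: [0, 0]
R3 ← R3 + (1/3)·R1: [0, 0]
R4 ← R4 + (4/3)·R1: [0, 0]
R5 ← R5 + (2/3)·R1: [0, 0]
R6 ← R6 + (4/3)·R1: [0, 0]
1 pivot among 2 columns.
Only 1 < 2 pivot columns, so the columns are linearly dependent.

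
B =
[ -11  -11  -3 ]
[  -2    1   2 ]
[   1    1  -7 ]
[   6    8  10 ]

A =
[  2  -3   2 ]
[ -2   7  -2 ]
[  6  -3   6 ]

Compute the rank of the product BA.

2

First compute BA:
[[-18, -35, -18],
 [  6,   7,   6],
 [-42,  25, -42],
 [ 56,   8,  56]]
Now row reduce the product.
R2 ← R2 + (1/3)·R1: [0, -14/3, 0]
R3 ← R3 − (7/3)·R1: [0, 320/3, 0]
R4 ← R4 + (28/9)·R1: [0, -908/9, 0]
R3 ← R3 + (160/7)·R2: [0, 0, 0]
R4 ← R4 − (454/21)·R2: [0, 0, 0]
2 nonzero rows, so rank(BA) = 2.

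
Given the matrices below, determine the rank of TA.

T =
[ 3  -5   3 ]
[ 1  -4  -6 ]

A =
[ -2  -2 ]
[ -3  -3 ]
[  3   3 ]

1

First compute TA:
[[ 18,  18],
 [ -8,  -8]]
Now row reduce the product.
R2 ← R2 + (4/9)·R1: [0, 0]
1 nonzero row, so rank(TA) = 1.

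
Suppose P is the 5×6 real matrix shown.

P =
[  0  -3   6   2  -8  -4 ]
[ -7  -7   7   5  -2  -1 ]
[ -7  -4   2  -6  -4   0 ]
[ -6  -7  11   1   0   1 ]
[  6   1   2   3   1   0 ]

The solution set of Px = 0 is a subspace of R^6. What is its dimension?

1

Row reduce to echelon form.
Swap R1 ↔ R2
R3 ← R3 − R1: [0, 3, -5, -11, -2, 1]
R4 ← R4 − (6/7)·R1: [0, -1, 5, -23/7, 12/7, 13/7]
R5 ← R5 + (6/7)·R1: [0, -5, 8, 51/7, -5/7, -6/7]
R3 ← R3 + R2: [0, 0, 1, -9, -10, -3]
R4 ← R4 − (1/3)·R2: [0, 0, 3, -83/21, 92/21, 67/21]
R5 ← R5 − (5/3)·R2: [0, 0, -2, 83/21, 265/21, 122/21]
R4 ← R4 − (3)·R3: [0, 0, 0, 484/21, 722/21, 256/21]
R5 ← R5 + (2)·R3: [0, 0, 0, -295/21, -155/21, -4/21]
R5 ← R5 + (295/484)·R4: [0, 0, 0, 0, 3285/242, 876/121]
5 nonzero rows, so rank(P) = 5.
P has 6 columns; by rank–nullity, nullity = 6 − 5 = 1.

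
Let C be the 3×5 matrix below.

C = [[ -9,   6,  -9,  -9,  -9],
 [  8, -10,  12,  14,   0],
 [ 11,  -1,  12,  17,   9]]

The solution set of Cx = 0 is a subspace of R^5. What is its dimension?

2

Row reduce to echelon form.
R2 ← R2 + (8/9)·R1: [0, -14/3, 4, 6, -8]
R3 ← R3 + (11/9)·R1: [0, 19/3, 1, 6, -2]
R3 ← R3 + (19/14)·R2: [0, 0, 45/7, 99/7, -90/7]
3 nonzero rows, so rank(C) = 3.
C has 5 columns; by rank–nullity, nullity = 5 − 3 = 2.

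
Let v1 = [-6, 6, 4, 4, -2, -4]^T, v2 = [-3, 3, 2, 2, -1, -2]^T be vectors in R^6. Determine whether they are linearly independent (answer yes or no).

Form the matrix with these vectors as rows and row reduce.
R2 ← R2 − (1/2)·R1: [0, 0, 0, 0, 0, 0]
1 nonzero row, so the 2 vectors span a space of dimension 1.
Since 1 < 2, the vectors are linearly dependent.

no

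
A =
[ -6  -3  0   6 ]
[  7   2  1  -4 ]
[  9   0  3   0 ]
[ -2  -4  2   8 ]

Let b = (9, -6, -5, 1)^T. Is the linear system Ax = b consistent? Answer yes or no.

no

Row reduce the augmented matrix [A | b].
R2 ← R2 + (7/6)·R1: [0, -3/2, 1, 3, 9/2]
R3 ← R3 + (3/2)·R1: [0, -9/2, 3, 9, 17/2]
R4 ← R4 − (1/3)·R1: [0, -3, 2, 6, -2]
R3 ← R3 − (3)·R2: [0, 0, 0, 0, -5]
R4 ← R4 − (2)·R2: [0, 0, 0, 0, -11]
R4 ← R4 − (11/5)·R3: [0, 0, 0, 0, 0]
The echelon form has 3 nonzero rows; the last pivot sits in the augmented column, so rank(A) = 2 but rank([A|b]) = 3.
Since the ranks differ, the system is inconsistent.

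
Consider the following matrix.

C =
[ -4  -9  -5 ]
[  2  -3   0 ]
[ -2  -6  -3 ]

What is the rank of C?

Row reduce to echelon form.
R2 ← R2 + (1/2)·R1: [0, -15/2, -5/2]
R3 ← R3 − (1/2)·R1: [0, -3/2, -1/2]
R3 ← R3 − (1/5)·R2: [0, 0, 0]
Echelon form has 2 nonzero rows, so rank(C) = 2.

2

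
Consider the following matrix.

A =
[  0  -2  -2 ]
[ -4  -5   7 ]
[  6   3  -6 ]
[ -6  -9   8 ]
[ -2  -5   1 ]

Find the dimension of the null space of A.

0

Row reduce to echelon form.
Swap R1 ↔ R2
R3 ← R3 + (3/2)·R1: [0, -9/2, 9/2]
R4 ← R4 − (3/2)·R1: [0, -3/2, -5/2]
R5 ← R5 − (1/2)·R1: [0, -5/2, -5/2]
R3 ← R3 − (9/4)·R2: [0, 0, 9]
R4 ← R4 − (3/4)·R2: [0, 0, -1]
R5 ← R5 − (5/4)·R2: [0, 0, 0]
R4 ← R4 + (1/9)·R3: [0, 0, 0]
3 nonzero rows, so rank(A) = 3.
A has 3 columns; by rank–nullity, nullity = 3 − 3 = 0.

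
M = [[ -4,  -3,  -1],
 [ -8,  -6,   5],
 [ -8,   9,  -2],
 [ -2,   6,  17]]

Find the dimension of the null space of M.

Row reduce to echelon form.
R2 ← R2 − (2)·R1: [0, 0, 7]
R3 ← R3 − (2)·R1: [0, 15, 0]
R4 ← R4 − (1/2)·R1: [0, 15/2, 35/2]
Swap R2 ↔ R3
R4 ← R4 − (1/2)·R2: [0, 0, 35/2]
R4 ← R4 − (5/2)·R3: [0, 0, 0]
3 nonzero rows, so rank(M) = 3.
M has 3 columns; by rank–nullity, nullity = 3 − 3 = 0.

0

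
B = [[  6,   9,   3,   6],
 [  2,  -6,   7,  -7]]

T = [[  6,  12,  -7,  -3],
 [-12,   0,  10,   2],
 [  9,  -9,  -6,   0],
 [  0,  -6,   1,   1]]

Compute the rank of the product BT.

First compute BT:
[[-45,   9,  36,   6],
 [147,   3, -123, -25]]
Now row reduce the product.
R2 ← R2 + (49/15)·R1: [0, 162/5, -27/5, -27/5]
2 nonzero rows, so rank(BT) = 2.

2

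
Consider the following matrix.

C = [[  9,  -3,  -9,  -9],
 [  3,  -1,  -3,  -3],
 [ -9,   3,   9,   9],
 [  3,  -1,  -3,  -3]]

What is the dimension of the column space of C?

Row reduce to echelon form.
R2 ← R2 − (1/3)·R1: [0, 0, 0, 0]
R3 ← R3 + R1: [0, 0, 0, 0]
R4 ← R4 − (1/3)·R1: [0, 0, 0, 0]
Echelon form has 1 nonzero row, so rank(C) = 1.
The column space has dimension equal to the rank: 1.

1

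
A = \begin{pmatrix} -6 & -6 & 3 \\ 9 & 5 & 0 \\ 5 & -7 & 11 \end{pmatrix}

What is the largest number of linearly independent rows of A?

Row reduce to echelon form.
R2 ← R2 + (3/2)·R1: [0, -4, 9/2]
R3 ← R3 + (5/6)·R1: [0, -12, 27/2]
R3 ← R3 − (3)·R2: [0, 0, 0]
Echelon form has 2 nonzero rows, so rank(A) = 2.
The rank gives the maximum number of linearly independent rows: 2.

2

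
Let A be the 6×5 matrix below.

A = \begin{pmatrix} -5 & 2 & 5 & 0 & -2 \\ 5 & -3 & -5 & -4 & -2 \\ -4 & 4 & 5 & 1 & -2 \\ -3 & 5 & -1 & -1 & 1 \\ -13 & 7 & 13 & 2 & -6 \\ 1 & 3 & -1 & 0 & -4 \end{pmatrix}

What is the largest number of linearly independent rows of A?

5

Row reduce to echelon form.
R2 ← R2 + R1: [0, -1, 0, -4, -4]
R3 ← R3 − (4/5)·R1: [0, 12/5, 1, 1, -2/5]
R4 ← R4 − (3/5)·R1: [0, 19/5, -4, -1, 11/5]
R5 ← R5 − (13/5)·R1: [0, 9/5, 0, 2, -4/5]
R6 ← R6 + (1/5)·R1: [0, 17/5, 0, 0, -22/5]
R3 ← R3 + (12/5)·R2: [0, 0, 1, -43/5, -10]
R4 ← R4 + (19/5)·R2: [0, 0, -4, -81/5, -13]
R5 ← R5 + (9/5)·R2: [0, 0, 0, -26/5, -8]
R6 ← R6 + (17/5)·R2: [0, 0, 0, -68/5, -18]
R4 ← R4 + (4)·R3: [0, 0, 0, -253/5, -53]
R5 ← R5 − (26/253)·R4: [0, 0, 0, 0, -646/253]
R6 ← R6 − (68/253)·R4: [0, 0, 0, 0, -950/253]
R6 ← R6 − (25/17)·R5: [0, 0, 0, 0, 0]
Echelon form has 5 nonzero rows, so rank(A) = 5.
The rank gives the maximum number of linearly independent rows: 5.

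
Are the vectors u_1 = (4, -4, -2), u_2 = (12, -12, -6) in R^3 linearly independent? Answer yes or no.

no

Form the matrix with these vectors as rows and row reduce.
R2 ← R2 − (3)·R1: [0, 0, 0]
1 nonzero row, so the 2 vectors span a space of dimension 1.
Since 1 < 2, the vectors are linearly dependent.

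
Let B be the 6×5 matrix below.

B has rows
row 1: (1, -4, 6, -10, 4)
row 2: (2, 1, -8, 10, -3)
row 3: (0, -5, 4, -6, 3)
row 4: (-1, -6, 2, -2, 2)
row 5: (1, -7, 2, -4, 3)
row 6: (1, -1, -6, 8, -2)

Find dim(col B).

3

Row reduce to echelon form.
R2 ← R2 − (2)·R1: [0, 9, -20, 30, -11]
R4 ← R4 + R1: [0, -10, 8, -12, 6]
R5 ← R5 − R1: [0, -3, -4, 6, -1]
R6 ← R6 − R1: [0, 3, -12, 18, -6]
R3 ← R3 + (5/9)·R2: [0, 0, -64/9, 32/3, -28/9]
R4 ← R4 + (10/9)·R2: [0, 0, -128/9, 64/3, -56/9]
R5 ← R5 + (1/3)·R2: [0, 0, -32/3, 16, -14/3]
R6 ← R6 − (1/3)·R2: [0, 0, -16/3, 8, -7/3]
R4 ← R4 − (2)·R3: [0, 0, 0, 0, 0]
R5 ← R5 − (3/2)·R3: [0, 0, 0, 0, 0]
R6 ← R6 − (3/4)·R3: [0, 0, 0, 0, 0]
Echelon form has 3 nonzero rows, so rank(B) = 3.
The column space has dimension equal to the rank: 3.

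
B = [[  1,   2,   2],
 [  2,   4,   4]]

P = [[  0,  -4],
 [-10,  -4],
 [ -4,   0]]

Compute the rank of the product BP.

1

First compute BP:
[[-28, -12],
 [-56, -24]]
Now row reduce the product.
R2 ← R2 − (2)·R1: [0, 0]
1 nonzero row, so rank(BP) = 1.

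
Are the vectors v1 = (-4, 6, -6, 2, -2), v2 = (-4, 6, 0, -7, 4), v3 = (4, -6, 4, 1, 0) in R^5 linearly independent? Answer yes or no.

no

Form the matrix with these vectors as rows and row reduce.
R2 ← R2 − R1: [0, 0, 6, -9, 6]
R3 ← R3 + R1: [0, 0, -2, 3, -2]
R3 ← R3 + (1/3)·R2: [0, 0, 0, 0, 0]
2 nonzero rows, so the 3 vectors span a space of dimension 2.
Since 2 < 3, the vectors are linearly dependent.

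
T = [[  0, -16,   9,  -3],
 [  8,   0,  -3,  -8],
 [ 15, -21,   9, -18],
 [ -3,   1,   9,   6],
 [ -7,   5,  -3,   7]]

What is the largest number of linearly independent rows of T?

Row reduce to echelon form.
Swap R1 ↔ R2
R3 ← R3 − (15/8)·R1: [0, -21, 117/8, -3]
R4 ← R4 + (3/8)·R1: [0, 1, 63/8, 3]
R5 ← R5 + (7/8)·R1: [0, 5, -45/8, 0]
R3 ← R3 − (21/16)·R2: [0, 0, 45/16, 15/16]
R4 ← R4 + (1/16)·R2: [0, 0, 135/16, 45/16]
R5 ← R5 + (5/16)·R2: [0, 0, -45/16, -15/16]
R4 ← R4 − (3)·R3: [0, 0, 0, 0]
R5 ← R5 + R3: [0, 0, 0, 0]
Echelon form has 3 nonzero rows, so rank(T) = 3.
The rank gives the maximum number of linearly independent rows: 3.

3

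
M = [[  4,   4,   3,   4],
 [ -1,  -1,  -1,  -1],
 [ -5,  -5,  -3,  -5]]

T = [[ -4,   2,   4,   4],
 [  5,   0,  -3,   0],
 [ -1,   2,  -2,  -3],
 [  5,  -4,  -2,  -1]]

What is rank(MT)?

2

First compute MT:
[[ 21,  -2, -10,   3],
 [ -5,   0,   3,   0],
 [-27,   4,  11,  -6]]
Now row reduce the product.
R2 ← R2 + (5/21)·R1: [0, -10/21, 13/21, 5/7]
R3 ← R3 + (9/7)·R1: [0, 10/7, -13/7, -15/7]
R3 ← R3 + (3)·R2: [0, 0, 0, 0]
2 nonzero rows, so rank(MT) = 2.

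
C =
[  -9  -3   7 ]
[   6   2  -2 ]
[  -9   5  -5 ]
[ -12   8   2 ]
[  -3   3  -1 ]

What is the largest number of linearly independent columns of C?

Row reduce to echelon form.
R2 ← R2 + (2/3)·R1: [0, 0, 8/3]
R3 ← R3 − R1: [0, 8, -12]
R4 ← R4 − (4/3)·R1: [0, 12, -22/3]
R5 ← R5 − (1/3)·R1: [0, 4, -10/3]
Swap R2 ↔ R3
R4 ← R4 − (3/2)·R2: [0, 0, 32/3]
R5 ← R5 − (1/2)·R2: [0, 0, 8/3]
R4 ← R4 − (4)·R3: [0, 0, 0]
R5 ← R5 − R3: [0, 0, 0]
Echelon form has 3 nonzero rows, so rank(C) = 3.
The rank gives the maximum number of linearly independent columns: 3.

3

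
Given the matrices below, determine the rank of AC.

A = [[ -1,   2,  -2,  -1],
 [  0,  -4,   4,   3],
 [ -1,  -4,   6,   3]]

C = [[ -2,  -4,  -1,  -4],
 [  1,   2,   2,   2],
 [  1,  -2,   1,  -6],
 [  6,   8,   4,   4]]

First compute AC:
[[ -4,   4,  -1,  16],
 [ 18,   8,   8, -20],
 [ 22,   8,  11, -28]]
Now row reduce the product.
R2 ← R2 + (9/2)·R1: [0, 26, 7/2, 52]
R3 ← R3 + (11/2)·R1: [0, 30, 11/2, 60]
R3 ← R3 − (15/13)·R2: [0, 0, 19/13, 0]
3 nonzero rows, so rank(AC) = 3.

3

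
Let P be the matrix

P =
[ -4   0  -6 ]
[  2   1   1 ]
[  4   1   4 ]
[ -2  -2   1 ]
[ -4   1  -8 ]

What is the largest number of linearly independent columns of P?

2

Row reduce to echelon form.
R2 ← R2 + (1/2)·R1: [0, 1, -2]
R3 ← R3 + R1: [0, 1, -2]
R4 ← R4 − (1/2)·R1: [0, -2, 4]
R5 ← R5 − R1: [0, 1, -2]
R3 ← R3 − R2: [0, 0, 0]
R4 ← R4 + (2)·R2: [0, 0, 0]
R5 ← R5 − R2: [0, 0, 0]
Echelon form has 2 nonzero rows, so rank(P) = 2.
The rank gives the maximum number of linearly independent columns: 2.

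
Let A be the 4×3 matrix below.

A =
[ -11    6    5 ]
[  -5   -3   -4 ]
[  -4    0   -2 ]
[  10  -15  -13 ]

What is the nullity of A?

0

Row reduce to echelon form.
R2 ← R2 − (5/11)·R1: [0, -63/11, -69/11]
R3 ← R3 − (4/11)·R1: [0, -24/11, -42/11]
R4 ← R4 + (10/11)·R1: [0, -105/11, -93/11]
R3 ← R3 − (8/21)·R2: [0, 0, -10/7]
R4 ← R4 − (5/3)·R2: [0, 0, 2]
R4 ← R4 + (7/5)·R3: [0, 0, 0]
3 nonzero rows, so rank(A) = 3.
A has 3 columns; by rank–nullity, nullity = 3 − 3 = 0.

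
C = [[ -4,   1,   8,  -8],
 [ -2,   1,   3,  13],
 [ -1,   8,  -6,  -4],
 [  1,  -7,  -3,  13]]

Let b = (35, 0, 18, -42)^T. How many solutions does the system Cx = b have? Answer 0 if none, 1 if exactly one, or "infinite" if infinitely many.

1

Row reduce the augmented matrix [C | b].
R2 ← R2 − (1/2)·R1: [0, 1/2, -1, 17, -35/2]
R3 ← R3 − (1/4)·R1: [0, 31/4, -8, -2, 37/4]
R4 ← R4 + (1/4)·R1: [0, -27/4, -1, 11, -133/4]
R3 ← R3 − (31/2)·R2: [0, 0, 15/2, -531/2, 561/2]
R4 ← R4 + (27/2)·R2: [0, 0, -29/2, 481/2, -539/2]
R4 ← R4 + (29/15)·R3: [0, 0, 0, -1364/5, 1364/5]
The echelon form has 4 nonzero rows, and every pivot lies in the first 4 columns, so rank(C) = rank([C|b]) = 4.
The system is consistent.
rank = 4 = number of unknowns, so the solution is unique.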